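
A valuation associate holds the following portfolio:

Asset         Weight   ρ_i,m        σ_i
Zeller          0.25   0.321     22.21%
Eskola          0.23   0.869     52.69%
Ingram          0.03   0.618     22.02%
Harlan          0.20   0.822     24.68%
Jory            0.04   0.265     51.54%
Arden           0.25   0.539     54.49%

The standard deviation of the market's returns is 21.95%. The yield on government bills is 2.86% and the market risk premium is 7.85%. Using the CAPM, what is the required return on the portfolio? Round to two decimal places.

β_Zeller = 0.321 × 22.21% / 21.95% = 0.3248
β_Eskola = 0.869 × 52.69% / 21.95% = 2.0860
β_Ingram = 0.618 × 22.02% / 21.95% = 0.6200
β_Harlan = 0.822 × 24.68% / 21.95% = 0.9242
β_Jory = 0.265 × 51.54% / 21.95% = 0.6222
β_Arden = 0.539 × 54.49% / 21.95% = 1.3380
β_P = Σ w_i β_i = 0.25×0.3248 + 0.23×2.0860 + 0.03×0.6200 + 0.20×0.9242 + 0.04×0.6222 + 0.25×1.3380 = 1.1238
E(R_P) = R_f + β_P × MRP = 2.86% + 1.1238 × 7.85% = 11.68%

11.68%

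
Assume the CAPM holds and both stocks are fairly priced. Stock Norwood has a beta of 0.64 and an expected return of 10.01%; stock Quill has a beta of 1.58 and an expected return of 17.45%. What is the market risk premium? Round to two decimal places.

Both satisfy E(R) = R_f + β·MRP, so the slope of the SML is
MRP = (17.45% − 10.01%) / (1.58 − 0.64) = 7.44% / 0.94 = 7.9149%

7.91%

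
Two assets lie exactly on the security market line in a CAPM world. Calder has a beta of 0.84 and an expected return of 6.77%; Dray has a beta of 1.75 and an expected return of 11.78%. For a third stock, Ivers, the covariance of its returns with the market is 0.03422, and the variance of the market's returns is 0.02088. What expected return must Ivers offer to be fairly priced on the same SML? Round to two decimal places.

11.17%

MRP = (11.78% − 6.77%) / (1.75 − 0.84) = 5.5055%
R_f = 6.77% − 0.84 × 5.5055% = 2.1454%
β_Ivers = Cov / Var(R_m) = 0.03422 / 0.02088 = 1.6389
E(R_Ivers) = R_f + β × MRP = 2.1454% + 1.6389 × 5.5055% = 11.17%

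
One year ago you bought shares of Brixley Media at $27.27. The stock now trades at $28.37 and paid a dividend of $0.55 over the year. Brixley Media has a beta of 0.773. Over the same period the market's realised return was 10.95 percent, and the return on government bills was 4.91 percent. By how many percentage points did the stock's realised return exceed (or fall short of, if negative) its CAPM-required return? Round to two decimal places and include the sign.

-3.53%

Realised HPR = (P1 + D1 − P0) / P0 = (28.37 + 0.55 − 27.27) / 27.27 = 1.65 / 27.27 = 6.0506%
MRP = 10.95% − 4.91% = 6.04%
CAPM required = R_f + β·MRP = 4.91% + 0.773 × 6.04% = 9.57892%
α = realised − required = 6.0506% − 9.57892% = -3.53%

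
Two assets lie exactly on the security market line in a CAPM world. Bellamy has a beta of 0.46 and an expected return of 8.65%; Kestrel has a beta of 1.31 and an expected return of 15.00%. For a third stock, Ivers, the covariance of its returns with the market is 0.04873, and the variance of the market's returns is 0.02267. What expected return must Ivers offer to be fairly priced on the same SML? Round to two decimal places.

21.27%

MRP = (15.00% − 8.65%) / (1.31 − 0.46) = 7.4706%
R_f = 8.65% − 0.46 × 7.4706% = 5.2135%
β_Ivers = Cov / Var(R_m) = 0.04873 / 0.02267 = 2.1495
E(R_Ivers) = R_f + β × MRP = 5.2135% + 2.1495 × 7.4706% = 21.27%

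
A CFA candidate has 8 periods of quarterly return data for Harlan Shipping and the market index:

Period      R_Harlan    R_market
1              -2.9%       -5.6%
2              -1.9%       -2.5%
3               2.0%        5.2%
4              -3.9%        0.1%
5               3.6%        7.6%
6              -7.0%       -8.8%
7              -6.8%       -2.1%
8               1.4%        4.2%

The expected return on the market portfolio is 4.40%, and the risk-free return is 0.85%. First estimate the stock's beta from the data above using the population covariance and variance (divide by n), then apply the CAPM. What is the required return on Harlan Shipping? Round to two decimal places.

Mean R_i = (-2.9 − 1.9 + 2.0 − 3.9 + 3.6 − 7.0 − 6.8 + 1.4) / 8 = -1.9375%
Mean R_m = (-5.6 − 2.5 + 5.2 + 0.1 + 7.6 − 8.8 − 2.1 + 4.2) / 8 = -0.2375%
Σ(R_i − R̄_i)(R_m − R̄_m) = 136.4388  ⇒  Cov = 136.4388 / 8 = 17.0549
Σ(R_m − R̄_m)² = 221.4588  ⇒  Var(R_m) = 221.4588 / 8 = 27.6824
β = Cov / Var(R_m) = 17.0549 / 27.6824 = 0.6161
MRP = 4.40% − 0.85% = 3.55%
E(R) = R_f + β × MRP = 0.85% + 0.6161 × 3.55% = 3.04%

3.04%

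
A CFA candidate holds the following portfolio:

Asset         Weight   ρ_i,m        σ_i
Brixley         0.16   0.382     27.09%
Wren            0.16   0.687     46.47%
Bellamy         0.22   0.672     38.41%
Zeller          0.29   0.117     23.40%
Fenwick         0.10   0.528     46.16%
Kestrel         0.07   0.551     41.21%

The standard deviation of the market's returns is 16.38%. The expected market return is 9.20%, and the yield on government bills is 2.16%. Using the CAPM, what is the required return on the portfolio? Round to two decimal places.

9.58%

β_Brixley = 0.382 × 27.09% / 16.38% = 0.6318
β_Wren = 0.687 × 46.47% / 16.38% = 1.9490
β_Bellamy = 0.672 × 38.41% / 16.38% = 1.5758
β_Zeller = 0.117 × 23.40% / 16.38% = 0.1671
β_Fenwick = 0.528 × 46.16% / 16.38% = 1.4879
β_Kestrel = 0.551 × 41.21% / 16.38% = 1.3862
β_P = Σ w_i β_i = 0.16×0.6318 + 0.16×1.9490 + 0.22×1.5758 + 0.29×0.1671 + 0.10×1.4879 + 0.07×1.3862 = 1.0539
MRP = 9.20% − 2.16% = 7.04%
E(R_P) = R_f + β_P × MRP = 2.16% + 1.0539 × 7.04% = 9.58%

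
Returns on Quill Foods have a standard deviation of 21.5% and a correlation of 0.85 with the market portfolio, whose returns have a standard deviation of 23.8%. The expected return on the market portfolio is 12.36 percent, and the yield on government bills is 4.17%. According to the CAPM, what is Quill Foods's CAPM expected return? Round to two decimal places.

β = ρ × σ_i / σ_m = 0.85 × 21.5% / 23.8% = 0.7679
MRP = 12.36% − 4.17% = 8.19%
E(R) = 4.17% + 0.7679 × 8.19% = 10.46%

10.46%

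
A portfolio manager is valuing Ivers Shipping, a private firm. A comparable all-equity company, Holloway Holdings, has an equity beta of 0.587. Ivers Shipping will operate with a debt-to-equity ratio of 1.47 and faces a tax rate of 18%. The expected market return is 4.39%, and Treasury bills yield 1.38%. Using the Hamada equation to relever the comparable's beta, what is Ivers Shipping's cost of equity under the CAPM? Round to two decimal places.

β_L = β_U × [1 + (1 − t)(D/E)] = 0.587 × [1 + (1 − 0.18) × 1.47]
    = 0.587 × [1 + 0.82 × 1.47] = 0.587 × 2.2054 = 1.2946
MRP = 4.39% − 1.38% = 3.01%
E(R) = R_f + β_L × MRP = 1.38% + 1.2946 × 3.01% = 5.28%

5.28%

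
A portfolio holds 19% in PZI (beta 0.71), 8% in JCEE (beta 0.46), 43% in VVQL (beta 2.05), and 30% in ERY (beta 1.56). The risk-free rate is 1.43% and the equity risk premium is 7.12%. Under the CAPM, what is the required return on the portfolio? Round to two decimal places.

12.26%

β_P = Σ w_i β_i = 0.19×0.71 + 0.08×0.46 + 0.43×2.05 + 0.30×1.56 = 1.5212
E(R_P) = R_f + β_P × MRP = 1.43% + 1.5212 × 7.12% = 12.26%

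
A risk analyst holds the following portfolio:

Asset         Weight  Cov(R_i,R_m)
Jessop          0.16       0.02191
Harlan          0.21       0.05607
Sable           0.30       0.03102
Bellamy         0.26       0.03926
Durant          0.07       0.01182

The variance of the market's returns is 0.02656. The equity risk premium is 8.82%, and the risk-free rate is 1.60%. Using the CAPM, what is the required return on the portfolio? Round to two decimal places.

13.43%

β_Jessop = 0.02191 / 0.02656 = 0.8249
β_Harlan = 0.05607 / 0.02656 = 2.1111
β_Sable = 0.03102 / 0.02656 = 1.1679
β_Bellamy = 0.03926 / 0.02656 = 1.4782
β_Durant = 0.01182 / 0.02656 = 0.4450
β_P = Σ w_i β_i = 0.16×0.8249 + 0.21×2.1111 + 0.30×1.1679 + 0.26×1.4782 + 0.07×0.4450 = 1.3412
E(R_P) = R_f + β_P × MRP = 1.60% + 1.3412 × 8.82% = 13.43%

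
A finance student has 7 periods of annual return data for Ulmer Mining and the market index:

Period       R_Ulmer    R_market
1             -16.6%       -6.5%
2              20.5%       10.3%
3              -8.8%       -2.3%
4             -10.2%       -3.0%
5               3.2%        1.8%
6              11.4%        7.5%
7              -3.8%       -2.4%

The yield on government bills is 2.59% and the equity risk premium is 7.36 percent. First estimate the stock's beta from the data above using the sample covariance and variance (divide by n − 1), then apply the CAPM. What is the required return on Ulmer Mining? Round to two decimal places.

18.17%

Mean R_i = (-16.6 + 20.5 − 8.8 − 10.2 + 3.2 + 11.4 − 3.8) / 7 = -0.6143%
Mean R_m = (-6.5 + 10.3 − 2.3 − 3.0 + 1.8 + 7.5 − 2.4) / 7 = 0.7714%
Σ(R_i − R̄_i)(R_m − R̄_m) = 473.5871  ⇒  Cov = 473.5871 / 6 = 78.9312
Σ(R_m − R̄_m)² = 223.7143  ⇒  Var(R_m) = 223.7143 / 6 = 37.2857
β = Cov / Var(R_m) = 78.9312 / 37.2857 = 2.1169
E(R) = R_f + β × MRP = 2.59% + 2.1169 × 7.36% = 18.17%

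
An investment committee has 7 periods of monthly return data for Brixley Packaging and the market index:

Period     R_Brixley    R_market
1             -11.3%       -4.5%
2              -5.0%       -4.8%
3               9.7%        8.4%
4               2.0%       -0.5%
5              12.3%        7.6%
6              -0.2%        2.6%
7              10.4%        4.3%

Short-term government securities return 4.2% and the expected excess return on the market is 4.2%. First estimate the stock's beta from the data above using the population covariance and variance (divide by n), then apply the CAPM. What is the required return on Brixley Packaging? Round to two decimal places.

Mean R_i = (-11.3 − 5.0 + 9.7 + 2.0 + 12.3 − 0.2 + 10.4) / 7 = 2.5571%
Mean R_m = (-4.5 − 4.8 + 8.4 − 0.5 + 7.6 + 2.6 + 4.3) / 7 = 1.8714%
Σ(R_i − R̄_i)(R_m − R̄_m) = 259.5114  ⇒  Cov = 259.5114 / 7 = 37.0731
Σ(R_m − R̄_m)² = 172.5943  ⇒  Var(R_m) = 172.5943 / 7 = 24.6563
β = Cov / Var(R_m) = 37.0731 / 24.6563 = 1.5036
E(R) = R_f + β × MRP = 4.2% + 1.5036 × 4.2% = 10.52%

10.52%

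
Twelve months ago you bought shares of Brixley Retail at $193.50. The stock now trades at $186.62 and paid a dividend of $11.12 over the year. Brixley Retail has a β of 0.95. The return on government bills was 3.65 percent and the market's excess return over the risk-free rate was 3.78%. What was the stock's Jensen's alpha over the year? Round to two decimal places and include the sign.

-5.05%

Realised HPR = (P1 + D1 − P0) / P0 = (186.62 + 11.12 − 193.50) / 193.50 = 4.24 / 193.50 = 2.1912%
CAPM required = R_f + β·MRP = 3.65% + 0.95 × 3.78% = 7.2410%
α = realised − required = 2.1912% − 7.2410% = -5.05%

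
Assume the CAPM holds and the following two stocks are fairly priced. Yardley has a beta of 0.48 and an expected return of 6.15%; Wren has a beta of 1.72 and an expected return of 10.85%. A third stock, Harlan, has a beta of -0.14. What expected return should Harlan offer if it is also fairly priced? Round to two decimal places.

MRP (SML slope) = (10.85% − 6.15%) / (1.72 − 0.48) = 4.70% / 1.24 = 3.7903%
R_f (intercept) = 6.15% − 0.48 × 3.7903% = 4.3307%
E(R_Harlan) = R_f + β × MRP = 4.3307% + -0.14 × 3.7903% = 3.80%

3.80%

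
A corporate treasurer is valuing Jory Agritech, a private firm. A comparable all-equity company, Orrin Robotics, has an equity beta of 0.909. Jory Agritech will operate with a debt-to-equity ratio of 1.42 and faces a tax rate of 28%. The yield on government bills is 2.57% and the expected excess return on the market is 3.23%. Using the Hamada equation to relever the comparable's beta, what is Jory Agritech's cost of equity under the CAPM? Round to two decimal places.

8.51%

β_L = β_U × [1 + (1 − t)(D/E)] = 0.909 × [1 + (1 − 0.28) × 1.42]
    = 0.909 × [1 + 0.72 × 1.42] = 0.909 × 2.0224 = 1.8384
E(R) = R_f + β_L × MRP = 2.57% + 1.8384 × 3.23% = 8.51%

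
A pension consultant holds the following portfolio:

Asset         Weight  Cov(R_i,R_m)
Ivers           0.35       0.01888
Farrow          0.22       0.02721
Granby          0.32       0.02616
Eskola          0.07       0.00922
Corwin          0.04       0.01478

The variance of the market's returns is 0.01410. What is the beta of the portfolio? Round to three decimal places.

1.575

β_Ivers = 0.01888 / 0.01410 = 1.3390
β_Farrow = 0.02721 / 0.01410 = 1.9298
β_Granby = 0.02616 / 0.01410 = 1.8553
β_Eskola = 0.00922 / 0.01410 = 0.6539
β_Corwin = 0.01478 / 0.01410 = 1.0482
β_P = Σ w_i β_i = 0.35×1.3390 + 0.22×1.9298 + 0.32×1.8553 + 0.07×0.6539 + 0.04×1.0482 = 1.5746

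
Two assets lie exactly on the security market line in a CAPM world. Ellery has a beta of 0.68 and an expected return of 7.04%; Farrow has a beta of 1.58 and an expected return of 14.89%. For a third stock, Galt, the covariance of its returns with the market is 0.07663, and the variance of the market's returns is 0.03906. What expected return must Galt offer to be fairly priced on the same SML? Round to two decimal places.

MRP = (14.89% − 7.04%) / (1.58 − 0.68) = 8.7222%
R_f = 7.04% − 0.68 × 8.7222% = 1.1089%
β_Galt = Cov / Var(R_m) = 0.07663 / 0.03906 = 1.9619
E(R_Galt) = R_f + β × MRP = 1.1089% + 1.9619 × 8.7222% = 18.22%

18.22%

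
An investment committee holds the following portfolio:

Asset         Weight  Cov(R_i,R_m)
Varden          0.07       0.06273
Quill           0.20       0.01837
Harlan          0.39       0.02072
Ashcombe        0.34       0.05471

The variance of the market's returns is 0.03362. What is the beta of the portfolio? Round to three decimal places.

β_Varden = 0.06273 / 0.03362 = 1.8659
β_Quill = 0.01837 / 0.03362 = 0.5464
β_Harlan = 0.02072 / 0.03362 = 0.6163
β_Ashcombe = 0.05471 / 0.03362 = 1.6273
β_P = Σ w_i β_i = 0.07×1.8659 + 0.20×0.5464 + 0.39×0.6163 + 0.34×1.6273 = 1.0335

1.034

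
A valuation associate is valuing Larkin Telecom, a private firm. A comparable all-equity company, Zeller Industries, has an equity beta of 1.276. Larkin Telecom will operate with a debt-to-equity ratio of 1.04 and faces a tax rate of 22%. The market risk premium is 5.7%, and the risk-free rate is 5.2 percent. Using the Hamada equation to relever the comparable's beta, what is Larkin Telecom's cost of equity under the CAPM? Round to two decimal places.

18.37%

β_L = β_U × [1 + (1 − t)(D/E)] = 1.276 × [1 + (1 − 0.22) × 1.04]
    = 1.276 × [1 + 0.78 × 1.04] = 1.276 × 1.8112 = 2.3111
E(R) = R_f + β_L × MRP = 5.2% + 2.3111 × 5.7% = 18.37%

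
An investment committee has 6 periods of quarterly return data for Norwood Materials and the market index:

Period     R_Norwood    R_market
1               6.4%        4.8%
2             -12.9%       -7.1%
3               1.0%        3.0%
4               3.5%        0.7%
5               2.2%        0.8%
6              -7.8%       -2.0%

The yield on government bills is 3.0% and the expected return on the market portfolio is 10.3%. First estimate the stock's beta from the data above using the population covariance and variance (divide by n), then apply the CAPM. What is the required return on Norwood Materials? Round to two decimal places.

15.12%

Mean R_i = (6.4 − 12.9 + 1.0 + 3.5 + 2.2 − 7.8) / 6 = -1.2667%
Mean R_m = (4.8 − 7.1 + 3.0 + 0.7 + 0.8 − 2.0) / 6 = 0.0333%
Σ(R_i − R̄_i)(R_m − R̄_m) = 145.3733  ⇒  Cov = 145.3733 / 6 = 24.2289
Σ(R_m − R̄_m)² = 87.5733  ⇒  Var(R_m) = 87.5733 / 6 = 14.5956
β = Cov / Var(R_m) = 24.2289 / 14.5956 = 1.6600
MRP = 10.3% − 3.0% = 7.30%
E(R) = R_f + β × MRP = 3.0% + 1.6600 × 7.3% = 15.12%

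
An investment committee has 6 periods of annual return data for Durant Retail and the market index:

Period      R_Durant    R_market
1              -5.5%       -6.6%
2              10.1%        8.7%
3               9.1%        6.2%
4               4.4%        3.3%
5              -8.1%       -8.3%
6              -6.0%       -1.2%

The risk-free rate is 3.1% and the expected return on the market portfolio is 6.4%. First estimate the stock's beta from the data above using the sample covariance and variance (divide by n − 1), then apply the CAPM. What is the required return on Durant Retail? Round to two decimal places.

6.82%

Mean R_i = (-5.5 + 10.1 + 9.1 + 4.4 − 8.1 − 6.0) / 6 = 0.6667%
Mean R_m = (-6.6 + 8.7 + 6.2 + 3.3 − 8.3 − 1.2) / 6 = 0.3500%
Σ(R_i − R̄_i)(R_m − R̄_m) = 268.1400  ⇒  Cov = 268.1400 / 5 = 53.6280
Σ(R_m − R̄_m)² = 238.1750  ⇒  Var(R_m) = 238.1750 / 5 = 47.6350
β = Cov / Var(R_m) = 53.6280 / 47.6350 = 1.1258
MRP = 6.4% − 3.1% = 3.30%
E(R) = R_f + β × MRP = 3.1% + 1.1258 × 3.3% = 6.82%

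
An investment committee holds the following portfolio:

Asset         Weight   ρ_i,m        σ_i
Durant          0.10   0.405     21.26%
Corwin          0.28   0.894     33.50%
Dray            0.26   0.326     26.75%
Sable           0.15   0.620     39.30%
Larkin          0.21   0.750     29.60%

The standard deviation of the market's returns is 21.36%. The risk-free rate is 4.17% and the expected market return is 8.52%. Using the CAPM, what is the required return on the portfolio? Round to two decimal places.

β_Durant = 0.405 × 21.26% / 21.36% = 0.4031
β_Corwin = 0.894 × 33.50% / 21.36% = 1.4021
β_Dray = 0.326 × 26.75% / 21.36% = 0.4083
β_Sable = 0.620 × 39.30% / 21.36% = 1.1407
β_Larkin = 0.750 × 29.60% / 21.36% = 1.0393
β_P = Σ w_i β_i = 0.10×0.4031 + 0.28×1.4021 + 0.26×0.4083 + 0.15×1.1407 + 0.21×1.0393 = 0.9284
MRP = 8.52% − 4.17% = 4.35%
E(R_P) = R_f + β_P × MRP = 4.17% + 0.9284 × 4.35% = 8.21%

8.21%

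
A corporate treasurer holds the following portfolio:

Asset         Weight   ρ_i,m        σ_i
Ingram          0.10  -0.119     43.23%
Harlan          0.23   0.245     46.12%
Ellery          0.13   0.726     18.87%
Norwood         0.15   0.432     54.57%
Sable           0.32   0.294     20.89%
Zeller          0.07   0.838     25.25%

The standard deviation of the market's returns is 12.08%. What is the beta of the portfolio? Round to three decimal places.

β_Ingram = -0.119 × 43.23% / 12.08% = -0.4259
β_Harlan = 0.245 × 46.12% / 12.08% = 0.9354
β_Ellery = 0.726 × 18.87% / 12.08% = 1.1341
β_Norwood = 0.432 × 54.57% / 12.08% = 1.9515
β_Sable = 0.294 × 20.89% / 12.08% = 0.5084
β_Zeller = 0.838 × 25.25% / 12.08% = 1.7516
β_P = Σ w_i β_i = 0.10×-0.4259 + 0.23×0.9354 + 0.13×1.1341 + 0.15×1.9515 + 0.32×0.5084 + 0.07×1.7516 = 0.8980

0.898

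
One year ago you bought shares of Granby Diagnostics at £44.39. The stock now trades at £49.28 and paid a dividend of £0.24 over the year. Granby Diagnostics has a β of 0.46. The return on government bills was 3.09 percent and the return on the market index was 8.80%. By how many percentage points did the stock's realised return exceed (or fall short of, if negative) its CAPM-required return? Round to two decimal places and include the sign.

+5.84%

Realised HPR = (P1 + D1 − P0) / P0 = (49.28 + 0.24 − 44.39) / 44.39 = 5.13 / 44.39 = 11.5567%
MRP = 8.80% − 3.09% = 5.71%
CAPM required = R_f + β·MRP = 3.09% + 0.46 × 5.71% = 5.7166%
α = realised − required = 11.5567% − 5.7166% = +5.84%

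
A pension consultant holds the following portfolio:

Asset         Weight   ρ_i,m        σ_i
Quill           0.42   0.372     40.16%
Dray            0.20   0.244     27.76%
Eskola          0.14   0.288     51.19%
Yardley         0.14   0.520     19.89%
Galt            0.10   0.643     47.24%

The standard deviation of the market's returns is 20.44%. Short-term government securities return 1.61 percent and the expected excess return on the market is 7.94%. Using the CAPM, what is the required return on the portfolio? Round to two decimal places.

β_Quill = 0.372 × 40.16% / 20.44% = 0.7309
β_Dray = 0.244 × 27.76% / 20.44% = 0.3314
β_Eskola = 0.288 × 51.19% / 20.44% = 0.7213
β_Yardley = 0.520 × 19.89% / 20.44% = 0.5060
β_Galt = 0.643 × 47.24% / 20.44% = 1.4861
β_P = Σ w_i β_i = 0.42×0.7309 + 0.20×0.3314 + 0.14×0.7213 + 0.14×0.5060 + 0.10×1.4861 = 0.6937
E(R_P) = R_f + β_P × MRP = 1.61% + 0.6937 × 7.94% = 7.12%

7.12%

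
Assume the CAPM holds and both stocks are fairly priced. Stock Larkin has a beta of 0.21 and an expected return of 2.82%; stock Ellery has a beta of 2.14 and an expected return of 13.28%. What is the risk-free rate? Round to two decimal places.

Both satisfy E(R) = R_f + β·MRP, so the slope of the SML is
MRP = (13.28% − 2.82%) / (2.14 − 0.21) = 10.46% / 1.93 = 5.4197%
R_f = E(R_Larkin) − β_Larkin·MRP = 2.82% − 0.21 × 5.4197% = 1.6819%

1.68%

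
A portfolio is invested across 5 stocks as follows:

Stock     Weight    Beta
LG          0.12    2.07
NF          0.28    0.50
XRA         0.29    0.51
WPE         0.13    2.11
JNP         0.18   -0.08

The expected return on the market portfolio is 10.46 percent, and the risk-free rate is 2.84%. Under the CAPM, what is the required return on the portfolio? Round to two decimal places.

8.91%

β_P = Σ w_i β_i = 0.12×2.07 + 0.28×0.50 + 0.29×0.51 + 0.13×2.11 + 0.18×-0.08 = 0.7962
MRP = 10.46% − 2.84% = 7.62%
E(R_P) = R_f + β_P × MRP = 2.84% + 0.7962 × 7.62% = 8.91%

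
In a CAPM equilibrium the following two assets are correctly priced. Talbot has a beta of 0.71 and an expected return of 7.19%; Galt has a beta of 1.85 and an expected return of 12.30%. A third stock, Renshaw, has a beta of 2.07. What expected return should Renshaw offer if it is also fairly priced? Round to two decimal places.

13.29%

MRP (SML slope) = (12.30% − 7.19%) / (1.85 − 0.71) = 5.11% / 1.14 = 4.4825%
R_f (intercept) = 7.19% − 0.71 × 4.4825% = 4.0074%
E(R_Renshaw) = R_f + β × MRP = 4.0074% + 2.07 × 4.4825% = 13.29%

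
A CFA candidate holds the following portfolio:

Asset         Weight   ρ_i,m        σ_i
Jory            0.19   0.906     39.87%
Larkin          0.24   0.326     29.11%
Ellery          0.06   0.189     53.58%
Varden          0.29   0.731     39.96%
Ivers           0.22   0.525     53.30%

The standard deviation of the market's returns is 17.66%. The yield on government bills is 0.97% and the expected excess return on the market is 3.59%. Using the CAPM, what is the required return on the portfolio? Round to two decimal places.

β_Jory = 0.906 × 39.87% / 17.66% = 2.0454
β_Larkin = 0.326 × 29.11% / 17.66% = 0.5374
β_Ellery = 0.189 × 53.58% / 17.66% = 0.5734
β_Varden = 0.731 × 39.96% / 17.66% = 1.6541
β_Ivers = 0.525 × 53.30% / 17.66% = 1.5845
β_P = Σ w_i β_i = 0.19×2.0454 + 0.24×0.5374 + 0.06×0.5734 + 0.29×1.6541 + 0.22×1.5845 = 1.3803
E(R_P) = R_f + β_P × MRP = 0.97% + 1.3803 × 3.59% = 5.93%

5.93%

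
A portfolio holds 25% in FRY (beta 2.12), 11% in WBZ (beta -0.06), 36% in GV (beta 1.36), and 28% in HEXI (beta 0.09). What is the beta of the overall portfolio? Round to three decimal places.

β_P = Σ w_i β_i = 0.25×2.12 + 0.11×-0.06 + 0.36×1.36 + 0.28×0.09 = 1.0382

1.038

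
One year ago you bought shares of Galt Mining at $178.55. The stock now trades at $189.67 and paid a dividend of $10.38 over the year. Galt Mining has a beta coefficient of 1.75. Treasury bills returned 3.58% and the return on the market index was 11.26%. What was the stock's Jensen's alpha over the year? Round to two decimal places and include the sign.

-4.98%

Realised HPR = (P1 + D1 − P0) / P0 = (189.67 + 10.38 − 178.55) / 178.55 = 21.50 / 178.55 = 12.0414%
MRP = 11.26% − 3.58% = 7.68%
CAPM required = R_f + β·MRP = 3.58% + 1.75 × 7.68% = 17.0200%
α = realised − required = 12.0414% − 17.0200% = -4.98%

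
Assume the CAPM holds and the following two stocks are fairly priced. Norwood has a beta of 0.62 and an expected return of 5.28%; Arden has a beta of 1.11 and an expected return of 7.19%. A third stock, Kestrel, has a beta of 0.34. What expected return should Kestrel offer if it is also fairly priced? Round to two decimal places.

4.19%

MRP (SML slope) = (7.19% − 5.28%) / (1.11 − 0.62) = 1.91% / 0.49 = 3.8980%
R_f (intercept) = 5.28% − 0.62 × 3.8980% = 2.8632%
E(R_Kestrel) = R_f + β × MRP = 2.8632% + 0.34 × 3.8980% = 4.19%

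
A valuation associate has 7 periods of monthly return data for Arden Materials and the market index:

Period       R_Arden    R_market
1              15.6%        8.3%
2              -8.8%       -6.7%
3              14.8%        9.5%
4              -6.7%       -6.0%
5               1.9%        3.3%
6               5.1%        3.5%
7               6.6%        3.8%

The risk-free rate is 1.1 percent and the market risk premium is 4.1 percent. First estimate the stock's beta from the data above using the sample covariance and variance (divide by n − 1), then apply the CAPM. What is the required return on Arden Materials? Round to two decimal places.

Mean R_i = (15.6 − 8.8 + 14.8 − 6.7 + 1.9 + 5.1 + 6.6) / 7 = 4.0714%
Mean R_m = (8.3 − 6.7 + 9.5 − 6.0 + 3.3 + 3.5 + 3.8) / 7 = 2.2429%
Σ(R_i − R̄_i)(R_m − R̄_m) = 354.5186  ⇒  Cov = 354.5186 / 6 = 59.0864
Σ(R_m − R̄_m)² = 242.3971  ⇒  Var(R_m) = 242.3971 / 6 = 40.3995
β = Cov / Var(R_m) = 59.0864 / 40.3995 = 1.4626
E(R) = R_f + β × MRP = 1.1% + 1.4626 × 4.1% = 7.10%

7.10%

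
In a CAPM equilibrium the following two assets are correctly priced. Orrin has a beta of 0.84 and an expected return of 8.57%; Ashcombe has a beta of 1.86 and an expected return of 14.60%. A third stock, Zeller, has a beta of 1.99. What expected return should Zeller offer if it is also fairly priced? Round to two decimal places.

MRP (SML slope) = (14.60% − 8.57%) / (1.86 − 0.84) = 6.03% / 1.02 = 5.9118%
R_f (intercept) = 8.57% − 0.84 × 5.9118% = 3.6041%
E(R_Zeller) = R_f + β × MRP = 3.6041% + 1.99 × 5.9118% = 15.37%

15.37%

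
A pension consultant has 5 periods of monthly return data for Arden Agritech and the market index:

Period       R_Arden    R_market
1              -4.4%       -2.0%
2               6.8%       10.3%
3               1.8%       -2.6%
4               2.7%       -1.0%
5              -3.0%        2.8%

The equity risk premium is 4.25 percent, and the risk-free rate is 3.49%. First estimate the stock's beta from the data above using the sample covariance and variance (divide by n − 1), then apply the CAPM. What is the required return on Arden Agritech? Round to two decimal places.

Mean R_i = (-4.4 + 6.8 + 1.8 + 2.7 − 3.0) / 5 = 0.7800%
Mean R_m = (-2.0 + 10.3 − 2.6 − 1.0 + 2.8) / 5 = 1.5000%
Σ(R_i − R̄_i)(R_m − R̄_m) = 57.2100  ⇒  Cov = 57.2100 / 4 = 14.3025
Σ(R_m − R̄_m)² = 114.4400  ⇒  Var(R_m) = 114.4400 / 4 = 28.6100
β = Cov / Var(R_m) = 14.3025 / 28.6100 = 0.4999
E(R) = R_f + β × MRP = 3.49% + 0.4999 × 4.25% = 5.61%

5.61%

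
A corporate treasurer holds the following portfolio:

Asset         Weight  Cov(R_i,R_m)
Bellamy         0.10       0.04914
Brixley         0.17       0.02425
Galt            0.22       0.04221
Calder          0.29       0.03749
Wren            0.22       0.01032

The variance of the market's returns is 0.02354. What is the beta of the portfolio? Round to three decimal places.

1.337

β_Bellamy = 0.04914 / 0.02354 = 2.0875
β_Brixley = 0.02425 / 0.02354 = 1.0302
β_Galt = 0.04221 / 0.02354 = 1.7931
β_Calder = 0.03749 / 0.02354 = 1.5926
β_Wren = 0.01032 / 0.02354 = 0.4384
β_P = Σ w_i β_i = 0.10×2.0875 + 0.17×1.0302 + 0.22×1.7931 + 0.29×1.5926 + 0.22×0.4384 = 1.3367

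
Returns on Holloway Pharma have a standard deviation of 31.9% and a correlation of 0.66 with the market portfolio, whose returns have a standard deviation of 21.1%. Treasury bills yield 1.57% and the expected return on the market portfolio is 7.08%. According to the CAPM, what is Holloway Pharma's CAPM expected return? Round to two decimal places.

7.07%

β = ρ × σ_i / σ_m = 0.66 × 31.9% / 21.1% = 0.9978
MRP = 7.08% − 1.57% = 5.51%
E(R) = 1.57% + 0.9978 × 5.51% = 7.07%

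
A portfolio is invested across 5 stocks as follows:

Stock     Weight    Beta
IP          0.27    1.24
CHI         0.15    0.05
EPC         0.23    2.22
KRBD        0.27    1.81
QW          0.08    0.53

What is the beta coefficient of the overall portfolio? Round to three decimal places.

1.384

β_P = Σ w_i β_i = 0.27×1.24 + 0.15×0.05 + 0.23×2.22 + 0.27×1.81 + 0.08×0.53 = 1.3840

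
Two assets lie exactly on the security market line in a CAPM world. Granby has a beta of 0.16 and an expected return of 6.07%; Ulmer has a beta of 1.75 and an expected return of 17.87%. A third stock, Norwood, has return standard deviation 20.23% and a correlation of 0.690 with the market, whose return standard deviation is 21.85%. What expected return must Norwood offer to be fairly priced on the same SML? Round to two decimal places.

MRP = (17.87% − 6.07%) / (1.75 − 0.16) = 7.4214%
R_f = 6.07% − 0.16 × 7.4214% = 4.8826%
β_Norwood = ρ·σ_i/σ_m = 0.690 × 20.23 / 21.85 = 0.6388
E(R_Norwood) = R_f + β × MRP = 4.8826% + 0.6388 × 7.4214% = 9.62%

9.62%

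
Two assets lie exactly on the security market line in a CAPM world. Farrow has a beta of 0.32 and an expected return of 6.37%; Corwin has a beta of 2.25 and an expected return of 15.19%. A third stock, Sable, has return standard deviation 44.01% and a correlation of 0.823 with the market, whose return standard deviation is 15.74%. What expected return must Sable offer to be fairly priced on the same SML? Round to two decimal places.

MRP = (15.19% − 6.37%) / (2.25 − 0.32) = 4.5699%
R_f = 6.37% − 0.32 × 4.5699% = 4.9076%
β_Sable = ρ·σ_i/σ_m = 0.823 × 44.01 / 15.74 = 2.3012
E(R_Sable) = R_f + β × MRP = 4.9076% + 2.3012 × 4.5699% = 15.42%

15.42%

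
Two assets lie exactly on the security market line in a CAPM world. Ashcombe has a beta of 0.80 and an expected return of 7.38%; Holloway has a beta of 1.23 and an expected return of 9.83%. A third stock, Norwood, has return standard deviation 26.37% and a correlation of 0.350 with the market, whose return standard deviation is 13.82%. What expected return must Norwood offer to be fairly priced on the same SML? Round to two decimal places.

MRP = (9.83% − 7.38%) / (1.23 − 0.80) = 5.6977%
R_f = 7.38% − 0.80 × 5.6977% = 2.8218%
β_Norwood = ρ·σ_i/σ_m = 0.350 × 26.37 / 13.82 = 0.6678
E(R_Norwood) = R_f + β × MRP = 2.8218% + 0.6678 × 5.6977% = 6.63%

6.63%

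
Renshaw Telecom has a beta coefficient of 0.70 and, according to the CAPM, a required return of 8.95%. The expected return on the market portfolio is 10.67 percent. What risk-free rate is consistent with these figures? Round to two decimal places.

4.94%

E(R) = R_f + β(E(R_m) − R_f) = R_f(1 − β) + β·E(R_m)
8.95% = R_f × (1 − 0.70) + 0.70 × 10.67%
8.95% = R_f × 0.30 + 7.4690%
R_f = (8.95% − 7.4690%) / 0.30 = 4.94%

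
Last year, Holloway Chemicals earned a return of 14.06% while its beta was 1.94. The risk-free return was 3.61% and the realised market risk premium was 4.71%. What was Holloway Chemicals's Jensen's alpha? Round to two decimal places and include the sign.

CAPM benchmark = R_f + β(R_m − R_f) = 3.61% + 1.94 × 4.71% = 12.7474%
α = actual − benchmark = 14.06% − 12.7474% = +1.31%

+1.31%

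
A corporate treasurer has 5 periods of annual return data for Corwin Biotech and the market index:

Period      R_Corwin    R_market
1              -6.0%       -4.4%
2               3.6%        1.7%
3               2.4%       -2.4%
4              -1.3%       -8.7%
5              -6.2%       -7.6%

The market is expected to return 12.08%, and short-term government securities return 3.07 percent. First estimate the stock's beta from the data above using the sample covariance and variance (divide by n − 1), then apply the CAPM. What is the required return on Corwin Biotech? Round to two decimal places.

Mean R_i = (-6.0 + 3.6 + 2.4 − 1.3 − 6.2) / 5 = -1.5000%
Mean R_m = (-4.4 + 1.7 − 2.4 − 8.7 − 7.6) / 5 = -4.2800%
Σ(R_i − R̄_i)(R_m − R̄_m) = 53.0900  ⇒  Cov = 53.0900 / 4 = 13.2725
Σ(R_m − R̄_m)² = 69.8680  ⇒  Var(R_m) = 69.8680 / 4 = 17.4670
β = Cov / Var(R_m) = 13.2725 / 17.4670 = 0.7599
MRP = 12.08% − 3.07% = 9.01%
E(R) = R_f + β × MRP = 3.07% + 0.7599 × 9.01% = 9.92%

9.92%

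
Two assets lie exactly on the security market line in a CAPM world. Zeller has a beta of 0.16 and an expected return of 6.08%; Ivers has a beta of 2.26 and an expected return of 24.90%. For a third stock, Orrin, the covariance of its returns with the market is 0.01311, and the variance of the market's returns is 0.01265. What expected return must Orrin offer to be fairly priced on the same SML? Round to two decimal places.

MRP = (24.90% − 6.08%) / (2.26 − 0.16) = 8.9619%
R_f = 6.08% − 0.16 × 8.9619% = 4.6461%
β_Orrin = Cov / Var(R_m) = 0.01311 / 0.01265 = 1.0364
E(R_Orrin) = R_f + β × MRP = 4.6461% + 1.0364 × 8.9619% = 13.93%

13.93%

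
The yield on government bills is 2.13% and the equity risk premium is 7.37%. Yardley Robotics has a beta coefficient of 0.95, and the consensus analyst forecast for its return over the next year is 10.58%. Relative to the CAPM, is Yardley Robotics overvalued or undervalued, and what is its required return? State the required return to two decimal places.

Undervalued; required return 9.13%

Required return = R_f + β·MRP = 2.13% + 0.95 × 7.37% = 9.13%
Forecast 10.58% > required 9.13% → the stock plots above the SML → undervalued.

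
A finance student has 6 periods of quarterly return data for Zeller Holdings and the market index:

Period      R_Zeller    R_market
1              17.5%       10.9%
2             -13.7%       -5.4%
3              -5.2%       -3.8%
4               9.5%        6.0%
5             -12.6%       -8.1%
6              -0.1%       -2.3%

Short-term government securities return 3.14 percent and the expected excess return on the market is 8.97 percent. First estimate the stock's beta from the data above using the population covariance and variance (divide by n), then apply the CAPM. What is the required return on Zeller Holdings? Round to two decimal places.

Mean R_i = (17.5 − 13.7 − 5.2 + 9.5 − 12.6 − 0.1) / 6 = -0.7667%
Mean R_m = (10.9 − 5.4 − 3.8 + 6.0 − 8.1 − 2.3) / 6 = -0.4500%
Σ(R_i − R̄_i)(R_m − R̄_m) = 441.7100  ⇒  Cov = 441.7100 / 6 = 73.6183
Σ(R_m − R̄_m)² = 268.0950  ⇒  Var(R_m) = 268.0950 / 6 = 44.6825
β = Cov / Var(R_m) = 73.6183 / 44.6825 = 1.6476
E(R) = R_f + β × MRP = 3.14% + 1.6476 × 8.97% = 17.92%

17.92%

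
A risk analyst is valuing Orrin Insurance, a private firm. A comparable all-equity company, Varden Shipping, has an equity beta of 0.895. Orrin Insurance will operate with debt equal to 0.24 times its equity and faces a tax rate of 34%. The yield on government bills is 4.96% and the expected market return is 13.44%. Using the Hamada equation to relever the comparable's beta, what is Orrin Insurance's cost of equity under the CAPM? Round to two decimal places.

13.75%

β_L = β_U × [1 + (1 − t)(D/E)] = 0.895 × [1 + (1 − 0.34) × 0.24]
    = 0.895 × [1 + 0.66 × 0.24] = 0.895 × 1.1584 = 1.0368
MRP = 13.44% − 4.96% = 8.48%
E(R) = R_f + β_L × MRP = 4.96% + 1.0368 × 8.48% = 13.75%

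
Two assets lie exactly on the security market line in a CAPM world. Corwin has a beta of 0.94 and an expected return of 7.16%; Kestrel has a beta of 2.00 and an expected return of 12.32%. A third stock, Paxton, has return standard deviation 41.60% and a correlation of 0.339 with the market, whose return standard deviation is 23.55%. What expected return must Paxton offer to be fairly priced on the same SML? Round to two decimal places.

MRP = (12.32% − 7.16%) / (2.00 − 0.94) = 4.8679%
R_f = 7.16% − 0.94 × 4.8679% = 2.5842%
β_Paxton = ρ·σ_i/σ_m = 0.339 × 41.60 / 23.55 = 0.5988
E(R_Paxton) = R_f + β × MRP = 2.5842% + 0.5988 × 4.8679% = 5.50%

5.50%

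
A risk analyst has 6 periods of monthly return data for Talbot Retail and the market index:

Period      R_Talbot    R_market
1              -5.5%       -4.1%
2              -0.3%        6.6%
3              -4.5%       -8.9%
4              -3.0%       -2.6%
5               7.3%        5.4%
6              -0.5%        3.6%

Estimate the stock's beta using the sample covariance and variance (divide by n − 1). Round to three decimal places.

0.563

Mean R_i = (-5.5 − 0.3 − 4.5 − 3.0 + 7.3 − 0.5) / 6 = -1.0833%
Mean R_m = (-4.1 + 6.6 − 8.9 − 2.6 + 5.4 + 3.6) / 6 = 0.0000%
Σ(R_i − R̄_i)(R_m − R̄_m) = 106.0400  ⇒  Cov = 106.0400 / 5 = 21.2080
Σ(R_m − R̄_m)² = 188.4600  ⇒  Var(R_m) = 188.4600 / 5 = 37.6920
β = Cov / Var(R_m) = 21.2080 / 37.6920 = 0.5627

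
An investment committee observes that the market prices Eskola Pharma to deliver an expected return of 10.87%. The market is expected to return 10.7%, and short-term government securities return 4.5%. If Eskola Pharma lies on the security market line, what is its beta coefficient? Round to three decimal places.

1.027

MRP = 10.7% − 4.5% = 6.20%
β = (E(R) − R_f) / MRP = (10.87% − 4.5%) / 6.2% = 6.37% / 6.2% = 1.027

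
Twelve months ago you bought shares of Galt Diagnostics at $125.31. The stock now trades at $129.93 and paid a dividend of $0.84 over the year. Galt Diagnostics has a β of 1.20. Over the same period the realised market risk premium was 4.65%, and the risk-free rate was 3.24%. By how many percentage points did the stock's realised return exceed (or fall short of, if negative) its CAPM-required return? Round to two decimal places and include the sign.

Realised HPR = (P1 + D1 − P0) / P0 = (129.93 + 0.84 − 125.31) / 125.31 = 5.46 / 125.31 = 4.3572%
CAPM required = R_f + β·MRP = 3.24% + 1.20 × 4.65% = 8.8200%
α = realised − required = 4.3572% − 8.8200% = -4.46%

-4.46%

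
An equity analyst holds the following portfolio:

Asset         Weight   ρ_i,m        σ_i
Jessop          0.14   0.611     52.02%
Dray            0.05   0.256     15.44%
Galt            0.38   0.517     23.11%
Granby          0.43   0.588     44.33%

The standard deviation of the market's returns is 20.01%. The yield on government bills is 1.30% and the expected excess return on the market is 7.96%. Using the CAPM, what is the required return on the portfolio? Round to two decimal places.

9.41%

β_Jessop = 0.611 × 52.02% / 20.01% = 1.5884
β_Dray = 0.256 × 15.44% / 20.01% = 0.1975
β_Galt = 0.517 × 23.11% / 20.01% = 0.5971
β_Granby = 0.588 × 44.33% / 20.01% = 1.3027
β_P = Σ w_i β_i = 0.14×1.5884 + 0.05×0.1975 + 0.38×0.5971 + 0.43×1.3027 = 1.0193
E(R_P) = R_f + β_P × MRP = 1.30% + 1.0193 × 7.96% = 9.41%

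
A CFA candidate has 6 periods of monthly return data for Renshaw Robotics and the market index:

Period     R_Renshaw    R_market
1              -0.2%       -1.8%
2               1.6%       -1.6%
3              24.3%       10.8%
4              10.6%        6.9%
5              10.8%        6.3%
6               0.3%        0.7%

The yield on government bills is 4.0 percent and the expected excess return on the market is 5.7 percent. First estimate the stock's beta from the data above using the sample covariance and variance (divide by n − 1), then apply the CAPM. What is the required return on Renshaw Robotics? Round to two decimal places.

Mean R_i = (-0.2 + 1.6 + 24.3 + 10.6 + 10.8 + 0.3) / 6 = 7.9000%
Mean R_m = (-1.8 − 1.6 + 10.8 + 6.9 + 6.3 + 0.7) / 6 = 3.5500%
Σ(R_i − R̄_i)(R_m − R̄_m) = 233.3600  ⇒  Cov = 233.3600 / 5 = 46.6720
Σ(R_m − R̄_m)² = 134.6150  ⇒  Var(R_m) = 134.6150 / 5 = 26.9230
β = Cov / Var(R_m) = 46.6720 / 26.9230 = 1.7335
E(R) = R_f + β × MRP = 4.0% + 1.7335 × 5.7% = 13.88%

13.88%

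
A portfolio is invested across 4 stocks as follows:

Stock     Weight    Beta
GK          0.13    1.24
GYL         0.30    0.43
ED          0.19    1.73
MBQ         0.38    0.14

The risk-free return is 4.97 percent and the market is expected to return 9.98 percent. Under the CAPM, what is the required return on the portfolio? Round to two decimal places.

β_P = Σ w_i β_i = 0.13×1.24 + 0.30×0.43 + 0.19×1.73 + 0.38×0.14 = 0.6721
MRP = 9.98% − 4.97% = 5.01%
E(R_P) = R_f + β_P × MRP = 4.97% + 0.6721 × 5.01% = 8.34%

8.34%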